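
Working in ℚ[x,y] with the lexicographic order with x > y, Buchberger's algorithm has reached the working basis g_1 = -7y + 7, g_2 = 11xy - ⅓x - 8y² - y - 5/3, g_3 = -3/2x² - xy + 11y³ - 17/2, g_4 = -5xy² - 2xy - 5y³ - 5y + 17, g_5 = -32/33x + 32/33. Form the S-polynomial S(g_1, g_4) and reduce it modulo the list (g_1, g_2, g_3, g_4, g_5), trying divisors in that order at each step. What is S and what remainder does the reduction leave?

S(g_1, g_4) = -7/5xy - y³ - y + 17/5; remainder on division = 0.

lcm(LM(g_1), LM(g_4)) = xy².
S = (lcm/LT(g_1))·g_1 − (lcm/LT(g_4))·g_4 = -7/5xy - y³ - y + 17/5.
Reduce S modulo (g_1, g_2, g_3, g_4, g_5) in that order:
  leading term xy: subtract (⅕x)·g_1 from -7/5xy - y³ - y + 17/5 → -7/5x - y³ - y + 17/5
  leading term x: subtract (231/160)·g_5 from -7/5x - y³ - y + 17/5 → -y³ - y + 2
  leading term y³: subtract (1/7y²)·g_1 from -y³ - y + 2 → -y² - y + 2
  leading term y²: subtract (1/7y)·g_1 from -y² - y + 2 → -2y + 2
  leading term y: subtract (2/7)·g_1 from -2y + 2 → 0
The remainder is 0, so this S-polynomial contributes no new basis element.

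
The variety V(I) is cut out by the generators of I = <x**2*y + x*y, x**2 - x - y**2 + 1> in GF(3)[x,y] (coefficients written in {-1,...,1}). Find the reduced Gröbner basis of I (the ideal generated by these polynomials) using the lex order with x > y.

f_1 = x**2*y + x*y, LT = x**2*y.
f_2 = x**2 - x - y**2 + 1, LT = x**2.

S(f_1,f_2): lcm = x**2*y. S = -x*y + y**3 - y.
  reduce S modulo (f_1, f_2):
  remainder -x*y + y**3 - y ≠ 0; add g_3 = -x*y + y**3 - y to the basis.

S(f_1,g_3): lcm = x**2*y. S = x*y**3.
  reduce S modulo (f_1, f_2, g_3):
  remainder y**5 - y**3 ≠ 0; add g_4 = y**5 - y**3 to the basis.

The other S-polynomials (S(f_2,g_3), S(f_1,g_4), S(f_2,g_4), S(g_3,g_4)) all reduce to 0 modulo the current basis, so we have a Gröbner basis.
Inter-reduce: drop elements whose leading term is divisible by another's, tail-reduce, and make monic.

G = {x**2 - x - y**2 + 1, x*y - y**3 + y, y**5 - y**3}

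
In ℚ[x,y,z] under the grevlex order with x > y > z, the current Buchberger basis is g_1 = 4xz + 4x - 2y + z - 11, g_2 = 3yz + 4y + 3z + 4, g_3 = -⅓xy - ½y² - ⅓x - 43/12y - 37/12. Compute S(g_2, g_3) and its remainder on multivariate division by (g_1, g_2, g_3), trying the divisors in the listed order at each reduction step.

lcm(LM(g_2), LM(g_3)) = xyz.
S = (lcm/LT(g_2))·g_2 − (lcm/LT(g_3))·g_3 = -3/2y²z + 4/3xy - 43/4yz + 4/3x - 37/4z.
Reduce S modulo (g_1, g_2, g_3) in that order:
  leading term y²z: subtract (-½y)·g_2 from -3/2y²z + 4/3xy - 43/4yz + 4/3x - 37/4z → 4/3xy + 2y² - 37/4yz + 4/3x + 2y - 37/4z
  leading term xy: subtract (-4)·g_3 from 4/3xy + 2y² - 37/4yz + 4/3x + 2y - 37/4z → -37/4yz - 37/3y - 37/4z - 37/3
  leading term yz: subtract (-37/12)·g_2 from -37/4yz - 37/3y - 37/4z - 37/3 → 0
The remainder is 0, so this S-polynomial contributes no new basis element.

S(g_2, g_3) = -3/2y²z + 4/3xy - 43/4yz + 4/3x - 37/4z; remainder on division = 0.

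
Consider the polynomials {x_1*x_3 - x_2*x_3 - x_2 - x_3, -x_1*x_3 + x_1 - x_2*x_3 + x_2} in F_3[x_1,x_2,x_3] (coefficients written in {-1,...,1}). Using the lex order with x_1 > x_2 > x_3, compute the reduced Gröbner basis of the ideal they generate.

The reduced Gröbner basis is the canonical form of the ideal for this ordering.

f_1 = x_1*x_3 - x_2*x_3 - x_2 - x_3, LT = x_1*x_3.
f_2 = -x_1*x_3 + x_1 - x_2*x_3 + x_2, LT = x_1*x_3.

S(f_1,f_2): lcm = x_1*x_3. S = x_1 + x_2*x_3 - x_3.
  leading term x_1: no divisor's leading term divides it; move x_1 to the remainder.
  leading term x_2*x_3: no divisor's leading term divides it; move x_2*x_3 to the remainder.
  leading term x_3: no divisor's leading term divides it; move -x_3 to the remainder.
  remainder x_1 + x_2*x_3 - x_3 ≠ 0; add g_3 = x_1 + x_2*x_3 - x_3 to the basis.

S(f_1,g_3): lcm = x_1*x_3. S = -x_2*x_3**2 - x_2*x_3 - x_2 + x_3**2 - x_3.
  leading term x_2*x_3**2: no divisor's leading term divides it; move -x_2*x_3**2 to the remainder.
  leading term x_2*x_3: no divisor's leading term divides it; move -x_2*x_3 to the remainder.
  leading term x_2: no divisor's leading term divides it; move -x_2 to the remainder.
  leading term x_3**2: no divisor's leading term divides it; move x_3**2 to the remainder.
  leading term x_3: no divisor's leading term divides it; move -x_3 to the remainder.
  remainder -x_2*x_3**2 - x_2*x_3 - x_2 + x_3**2 - x_3 ≠ 0; add g_4 = -x_2*x_3**2 - x_2*x_3 - x_2 + x_3**2 - x_3 to the basis.

S(f_2,g_3): lcm = x_1*x_3. S = -x_1 - x_2*x_3**2 + x_2*x_3 - x_2 + x_3**2.
  leading term x_1: subtract (-1)·g_3 from -x_1 - x_2*x_3**2 + x_2*x_3 - x_2 + x_3**2 → -x_2*x_3**2 - x_2*x_3 - x_2 + x_3**2 - x_3
  leading term x_2*x_3**2: subtract (1)·g_4 from -x_2*x_3**2 - x_2*x_3 - x_2 + x_3**2 - x_3 → 0
  remainder 0.

S(f_1,g_4): lcm = x_1*x_2*x_3**2. S = -x_1*x_2*x_3 - x_1*x_2 + x_1*x_3**2 - x_1*x_3 - x_2**2*x_3**2 - x_2**2*x_3 - x_2*x_3**2.
  leading term x_1*x_2*x_3: subtract (-x_2)·f_1 from -x_1*x_2*x_3 - x_1*x_2 + x_1*x_3**2 - x_1*x_3 - x_2**2*x_3**2 - x_2**2*x_3 - x_2*x_3**2 → -x_1*x_2 + x_1*x_3**2 - x_1*x_3 - x_2**2*x_3**2 + x_2**2*x_3 - x_2**2 - x_2*x_3**2 - x_2*x_3
  leading term x_1*x_2: subtract (-x_2)·g_3 from -x_1*x_2 + x_1*x_3**2 - x_1*x_3 - x_2**2*x_3**2 + x_2**2*x_3 - x_2**2 - x_2*x_3**2 - x_2*x_3 → x_1*x_3**2 - x_1*x_3 - x_2**2*x_3**2 - x_2**2*x_3 - x_2**2 - x_2*x_3**2 + x_2*x_3
  leading term x_1*x_3**2: subtract (x_3)·f_1 from x_1*x_3**2 - x_1*x_3 - x_2**2*x_3**2 - x_2**2*x_3 - x_2**2 - x_2*x_3**2 + x_2*x_3 → -x_1*x_3 - x_2**2*x_3**2 - x_2**2*x_3 - x_2**2 - x_2*x_3 + x_3**2
  leading term x_1*x_3: subtract (-1)·f_1 from -x_1*x_3 - x_2**2*x_3**2 - x_2**2*x_3 - x_2**2 - x_2*x_3 + x_3**2 → -x_2**2*x_3**2 - x_2**2*x_3 - x_2**2 + x_2*x_3 - x_2 + x_3**2 - x_3
  leading term x_2**2*x_3**2: subtract (x_2)·g_4 from -x_2**2*x_3**2 - x_2**2*x_3 - x_2**2 + x_2*x_3 - x_2 + x_3**2 - x_3 → -x_2*x_3**2 - x_2*x_3 - x_2 + x_3**2 - x_3
  leading term x_2*x_3**2: subtract (1)·g_4 from -x_2*x_3**2 - x_2*x_3 - x_2 + x_3**2 - x_3 → 0
  remainder 0.

S(f_2,g_4): lcm = x_1*x_2*x_3**2. S = x_1*x_2*x_3 - x_1*x_2 + x_1*x_3**2 - x_1*x_3 + x_2**2*x_3**2 - x_2**2*x_3.
  leading term x_1*x_2*x_3: subtract (x_2)·f_1 from x_1*x_2*x_3 - x_1*x_2 + x_1*x_3**2 - x_1*x_3 + x_2**2*x_3**2 - x_2**2*x_3 → -x_1*x_2 + x_1*x_3**2 - x_1*x_3 + x_2**2*x_3**2 + x_2**2 + x_2*x_3
  leading term x_1*x_2: subtract (-x_2)·g_3 from -x_1*x_2 + x_1*x_3**2 - x_1*x_3 + x_2**2*x_3**2 + x_2**2 + x_2*x_3 → x_1*x_3**2 - x_1*x_3 + x_2**2*x_3**2 + x_2**2*x_3 + x_2**2
  leading term x_1*x_3**2: subtract (x_3)·f_1 from x_1*x_3**2 - x_1*x_3 + x_2**2*x_3**2 + x_2**2*x_3 + x_2**2 → -x_1*x_3 + x_2**2*x_3**2 + x_2**2*x_3 + x_2**2 + x_2*x_3**2 + x_2*x_3 + x_3**2
  leading term x_1*x_3: subtract (-1)·f_1 from -x_1*x_3 + x_2**2*x_3**2 + x_2**2*x_3 + x_2**2 + x_2*x_3**2 + x_2*x_3 + x_3**2 → x_2**2*x_3**2 + x_2**2*x_3 + x_2**2 + x_2*x_3**2 - x_2 + x_3**2 - x_3
  leading term x_2**2*x_3**2: subtract (-x_2)·g_4 from x_2**2*x_3**2 + x_2**2*x_3 + x_2**2 + x_2*x_3**2 - x_2 + x_3**2 - x_3 → -x_2*x_3**2 - x_2*x_3 - x_2 + x_3**2 - x_3
  leading term x_2*x_3**2: subtract (1)·g_4 from -x_2*x_3**2 - x_2*x_3 - x_2 + x_3**2 - x_3 → 0
  remainder 0.

S(g_3,g_4): leading monomials are coprime, so the S-polynomial reduces to 0 (Buchberger's first criterion).
Every S-polynomial of the final basis reduces to 0, so we have a Gröbner basis.
Inter-reduce: drop elements whose leading term is divisible by another's, tail-reduce, and make monic.

G = {x_1 + x_2*x_3 - x_3, x_2*x_3**2 + x_2*x_3 + x_2 - x_3**2 + x_3}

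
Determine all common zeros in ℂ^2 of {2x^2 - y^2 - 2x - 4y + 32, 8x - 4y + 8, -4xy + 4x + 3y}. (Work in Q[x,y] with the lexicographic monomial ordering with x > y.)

{(1, 4)}

Compute a lex Gröbner basis by Buchberger's algorithm.
f_1 = 2x^2 - 2x - y^2 - 4y + 32, LT = x^2.
f_2 = 8x - 4y + 8, LT = x.
f_3 = -4xy + 4x + 3y, LT = xy.

S(f_1,f_2): lcm = x^2. S = 1/2xy - 2x - 1/2y^2 - 2y + 16.
  leading term xy: subtract (1/16y)·f_2 from 1/2xy - 2x - 1/2y^2 - 2y + 16 → -2x - 1/4y^2 - 5/2y + 16
  leading term x: subtract (-1/4)·f_2 from -2x - 1/4y^2 - 5/2y + 16 → -1/4y^2 - 7/2y + 18
  leading term y^2: no divisor's leading term divides it; move -1/4y^2 to the remainder.
  leading term y: no divisor's leading term divides it; move -7/2y to the remainder.
  leading term 1: no divisor's leading term divides it; move 18 to the remainder.
  remainder -1/4y^2 - 7/2y + 18 ≠ 0; add h_4 = -1/4y^2 - 7/2y + 18 to the basis.

S(f_1,f_3): lcm = x^2y. S = x^2 - 1/4xy - 1/2y^3 - 2y^2 + 16y.
  leading term x^2: subtract (1/2)·f_1 from x^2 - 1/4xy - 1/2y^3 - 2y^2 + 16y → -1/4xy + x - 1/2y^3 - 3/2y^2 + 18y - 16
  leading term xy: subtract (-1/32y)·f_2 from -1/4xy + x - 1/2y^3 - 3/2y^2 + 18y - 16 → x - 1/2y^3 - 13/8y^2 + 73/4y - 16
  leading term x: subtract (1/8)·f_2 from x - 1/2y^3 - 13/8y^2 + 73/4y - 16 → -1/2y^3 - 13/8y^2 + 75/4y - 17
  leading term y^3: subtract (2y)·h_4 from -1/2y^3 - 13/8y^2 + 75/4y - 17 → 43/8y^2 - 69/4y - 17
  leading term y^2: subtract (-43/2)·h_4 from 43/8y^2 - 69/4y - 17 → -185/2y + 370
  leading term y: no divisor's leading term divides it; move -185/2y to the remainder.
  leading term 1: no divisor's leading term divides it; move 370 to the remainder.
  remainder -185/2y + 370 ≠ 0; add h_5 = -185/2y + 370 to the basis.

The other S-polynomials (S(f_2,f_3), S(f_1,h_4), S(f_2,h_4), S(f_3,h_4), S(f_1,h_5), S(f_2,h_5), S(f_3,h_5), S(h_4,h_5)) all reduce to 0 modulo the current basis, so we have a Gröbner basis.
Inter-reduce: drop elements whose leading term is divisible by another's, tail-reduce, and make monic.
Reduced Gröbner basis: {x - 1, y - 4}.

The lex basis is triangular: the last element involves only y. Solving y - 4 = 0 gives y ∈ {4}; substituting each value into the earlier elements determines the remaining variables.
  y = 4: the earlier basis element becomes x - 1 = 0, giving x = 1 — point (1, 4).
Each listed point satisfies every original equation (direct substitution).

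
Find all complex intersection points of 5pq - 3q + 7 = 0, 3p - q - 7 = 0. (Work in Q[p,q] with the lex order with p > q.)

{(14/15, -21/5), (2, -1)}

Compute a lex Gröbner basis by Buchberger's algorithm.
f_1 = 5pq - 3q + 7, LT = pq.
f_2 = 3p - q - 7, LT = p.

S(f_1,f_2): lcm = pq. S = 1/3q^2 + 26/15q + 7/5.
  leading term q^2: no divisor's leading term divides it; move 1/3q^2 to the remainder.
  leading term q: no divisor's leading term divides it; move 26/15q to the remainder.
  leading term 1: no divisor's leading term divides it; move 7/5 to the remainder.
  remainder 1/3q^2 + 26/15q + 7/5 ≠ 0; add h_3 = 1/3q^2 + 26/15q + 7/5 to the basis.

The other S-polynomials (S(f_1,h_3), S(f_2,h_3)) all reduce to 0 modulo the current basis, so we have a Gröbner basis.
Inter-reduce: drop elements whose leading term is divisible by another's, tail-reduce, and make monic.
Reduced Gröbner basis: {p - 1/3q - 7/3, q^2 + 26/5q + 21/5}.

From the last basis element, q^2 + 26/5q + 21/5 = 0, so q takes values in {-21/5, -1}. Each choice, substituted upward through the basis, yields the corresponding point(s) of the solution set.
  q = -21/5: the earlier basis element becomes p - 14/15 = 0, giving p = 14/15 — point (14/15, -21/5).
  q = -1: the earlier basis element becomes p - 2 = 0, giving p = 2 — point (2, -1).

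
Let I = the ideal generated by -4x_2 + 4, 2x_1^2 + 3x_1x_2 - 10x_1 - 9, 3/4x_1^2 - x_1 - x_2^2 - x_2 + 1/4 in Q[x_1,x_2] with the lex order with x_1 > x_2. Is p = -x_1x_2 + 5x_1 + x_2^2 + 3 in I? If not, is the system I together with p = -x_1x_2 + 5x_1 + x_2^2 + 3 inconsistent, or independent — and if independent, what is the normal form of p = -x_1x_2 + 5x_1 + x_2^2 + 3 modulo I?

First compute the reduced Gröbner basis of I by Buchberger's algorithm.
f_1 = -4x_2 + 4, LT = x_2.
f_2 = 2x_1^2 + 3x_1x_2 - 10x_1 - 9, LT = x_1^2.
f_3 = 3/4x_1^2 - x_1 - x_2^2 - x_2 + 1/4, LT = x_1^2.

S(f_2,f_3): lcm = x_1^2. S = 3/2x_1x_2 - 11/3x_1 + 4/3x_2^2 + 4/3x_2 - 29/6.
  leading term x_1x_2: subtract (-3/8x_1)·f_1 from 3/2x_1x_2 - 11/3x_1 + 4/3x_2^2 + 4/3x_2 - 29/6 → -13/6x_1 + 4/3x_2^2 + 4/3x_2 - 29/6
  leading term x_1: no divisor's leading term divides it; move -13/6x_1 to the remainder.
  leading term x_2^2: subtract (-1/3x_2)·f_1 from 4/3x_2^2 + 4/3x_2 - 29/6 → 8/3x_2 - 29/6
  leading term x_2: subtract (-2/3)·f_1 from 8/3x_2 - 29/6 → -13/6
  leading term 1: no divisor's leading term divides it; move -13/6 to the remainder.
  remainder -13/6x_1 - 13/6 ≠ 0; add h_4 = -13/6x_1 - 13/6 to the basis.

The other S-polynomials (S(f_1,f_2), S(f_1,f_3), S(f_1,h_4), S(f_2,h_4), S(f_3,h_4)) all reduce to 0 modulo the current basis, so we have a Gröbner basis.
Inter-reduce: drop elements whose leading term is divisible by another's, tail-reduce, and make monic.
Reduced Gröbner basis: {x_1 + 1, x_2 - 1}.
Label its elements g_1 = x_1 + 1, g_2 = x_2 - 1.

Reduce p = -x_1x_2 + 5x_1 + x_2^2 + 3 modulo G:
  leading term x_1x_2: subtract (-x_2)·g_1 from -x_1x_2 + 5x_1 + x_2^2 + 3 → 5x_1 + x_2^2 + x_2 + 3
  leading term x_1: subtract (5)·g_1 from 5x_1 + x_2^2 + x_2 + 3 → x_2^2 + x_2 - 2
  leading term x_2^2: subtract (x_2)·g_2 from x_2^2 + x_2 - 2 → 2x_2 - 2
  leading term x_2: subtract (2)·g_2 from 2x_2 - 2 → 0
  normal form = 0.
Since the normal form is 0, p ∈ I.

-x_1x_2 + 5x_1 + x_2^2 + 3 lies in I (it reduces to 0).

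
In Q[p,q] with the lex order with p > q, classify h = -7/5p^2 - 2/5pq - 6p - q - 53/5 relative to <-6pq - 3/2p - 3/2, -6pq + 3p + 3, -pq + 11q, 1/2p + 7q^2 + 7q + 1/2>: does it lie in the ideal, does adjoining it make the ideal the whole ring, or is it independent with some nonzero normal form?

First compute the reduced Gröbner basis of I by Buchberger's algorithm.
f_1 = -6pq - 3/2p - 3/2, LT = pq.
f_2 = -6pq + 3p + 3, LT = pq.
f_3 = -pq + 11q, LT = pq.
f_4 = 1/2p + 7q^2 + 7q + 1/2, LT = p.

S(f_1,f_2): lcm = pq. S = 3/4p + 3/4.
  leading term p: subtract (3/2)·f_4 from 3/4p + 3/4 → -21/2q^2 - 21/2q
  leading term q^2: no divisor's leading term divides it; move -21/2q^2 to the remainder.
  leading term q: no divisor's leading term divides it; move -21/2q to the remainder.
  remainder -21/2q^2 - 21/2q ≠ 0; add k_5 = -21/2q^2 - 21/2q to the basis.

S(f_1,f_3): lcm = pq. S = 1/4p + 11q + 1/4.
  leading term p: subtract (1/2)·f_4 from 1/4p + 11q + 1/4 → -7/2q^2 + 15/2q
  leading term q^2: subtract (1/3)·k_5 from -7/2q^2 + 15/2q → 11q
  leading term q: no divisor's leading term divides it; move 11q to the remainder.
  remainder 11q ≠ 0; add k_6 = 11q to the basis.

The other S-polynomials (S(f_1,f_4), S(f_2,f_3), S(f_2,f_4), S(f_3,f_4), S(f_1,k_5), S(f_2,k_5), S(f_3,k_5), S(f_4,k_5), S(f_1,k_6), S(f_2,k_6), S(f_3,k_6), S(f_4,k_6), S(k_5,k_6)) all reduce to 0 modulo the current basis, so we have a Gröbner basis.
Inter-reduce: drop elements whose leading term is divisible by another's, tail-reduce, and make monic.
Reduced Gröbner basis: {p + 1, q}.
Label its elements g_1 = p + 1, g_2 = q.

Reduce h = -7/5p^2 - 2/5pq - 6p - q - 53/5 modulo G:
  leading term p^2: subtract (-7/5p)·g_1 from -7/5p^2 - 2/5pq - 6p - q - 53/5 → -2/5pq - 23/5p - q - 53/5
  leading term pq: subtract (-2/5q)·g_1 from -2/5pq - 23/5p - q - 53/5 → -23/5p - 3/5q - 53/5
  leading term p: subtract (-23/5)·g_1 from -23/5p - 3/5q - 53/5 → -3/5q - 6
  leading term q: subtract (-3/5)·g_2 from -3/5q - 6 → -6
  leading term 1: no divisor's leading term divides it; move -6 to the remainder.
  normal form = -6.
The normal form is nonzero, so h ∉ I. Since h minus its normal form lies in I, I + (h) = I + (r) where r = -6; decide whether this ideal is the whole ring.
Here r = -6 is a nonzero constant, hence a unit: 1 ∈ I + (h), the Gröbner basis of I + (h) is {1}, and the enlarged system has no common solution — adjoining h is inconsistent.

Adjoining -7/5p^2 - 2/5pq - 6p - q - 53/5 makes the ideal the whole ring: the system is inconsistent.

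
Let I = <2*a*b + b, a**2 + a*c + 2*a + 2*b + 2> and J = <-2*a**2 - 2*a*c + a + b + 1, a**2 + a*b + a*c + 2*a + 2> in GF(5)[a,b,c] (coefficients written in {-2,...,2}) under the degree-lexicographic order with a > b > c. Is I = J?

Equality of ideals is decidable: compute both reduced Gröbner bases (unique for the ordering) and check whether they agree.
Buchberger on the first generating set:
f_1 = 2*a*b + b, LT = a*b.
f_2 = a**2 + a*c + 2*a + 2*b + 2, LT = a**2.

S(f_1,f_2): lcm = a**2*b. S = -a*b*c + a*b - 2*b**2 - 2*b.
  reduce S modulo (f_1, f_2):
  remainder -2*b**2 - 2*b*c ≠ 0; add g_3 = -2*b**2 - 2*b*c to the basis.

The other S-polynomials (S(f_1,g_3), S(f_2,g_3)) all reduce to 0 modulo the current basis, so we have a Gröbner basis.
Inter-reduce: drop elements whose leading term is divisible by another's, tail-reduce, and make monic.
Reduced Gröbner basis: {a**2 + a*c + 2*a + 2*b + 2, a*b - 2*b, b**2 + b*c}.

Buchberger on the second generating set:
h_1 = -2*a**2 - 2*a*c + a + b + 1, LT = a**2.
h_2 = a**2 + a*b + a*c + 2*a + 2, LT = a**2.

S(h_1,h_2): lcm = a**2. S = -a*b + 2*b.
  reduce S modulo (h_1, h_2):
  remainder -a*b + 2*b ≠ 0; add k_3 = -a*b + 2*b to the basis.

S(h_1,k_3): lcm = a**2*b. S = a*b*c - a*b + 2*b**2 + 2*b.
  reduce S modulo (h_1, h_2, k_3):
  remainder 2*b**2 + 2*b*c ≠ 0; add k_4 = 2*b**2 + 2*b*c to the basis.

The other S-polynomials (S(h_2,k_3), S(h_1,k_4), S(h_2,k_4), S(k_3,k_4)) all reduce to 0 modulo the current basis, so we have a Gröbner basis.
Inter-reduce: drop elements whose leading term is divisible by another's, tail-reduce, and make monic.
Reduced Gröbner basis: {a**2 + a*c + 2*a + 2*b + 2, a*b - 2*b, b**2 + b*c}.

The two bases agree; hence the ideals are identical.
The same test decides containment: I ⊆ J iff every generator of I reduces to 0 modulo a Gröbner basis of J.

Yes, the ideals are equal.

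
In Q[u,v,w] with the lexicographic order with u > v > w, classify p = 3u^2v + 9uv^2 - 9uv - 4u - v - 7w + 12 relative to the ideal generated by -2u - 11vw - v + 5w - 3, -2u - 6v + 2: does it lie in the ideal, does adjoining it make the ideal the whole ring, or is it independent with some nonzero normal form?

First compute the reduced Gröbner basis of I by Buchberger's algorithm.
f_1 = -2u - 11vw - v + 5w - 3, LT = u.
f_2 = -2u - 6v + 2, LT = u.

S(f_1,f_2): lcm = u. S = 11/2vw - 5/2v - 5/2w + 5/2.
  reduce S modulo (f_1, f_2):
  remainder 11/2vw - 5/2v - 5/2w + 5/2 ≠ 0; add h_3 = 11/2vw - 5/2v - 5/2w + 5/2 to the basis.

The other S-polynomials (S(f_1,h_3), S(f_2,h_3)) all reduce to 0 modulo the current basis, so we have a Gröbner basis.
Inter-reduce: drop elements whose leading term is divisible by another's, tail-reduce, and make monic.
Reduced Gröbner basis: {u + 3v - 1, vw - 5/11v - 5/11w + 5/11}.
Label its elements g_1 = u + 3v - 1, g_2 = vw - 5/11v - 5/11w + 5/11.

Reduce p = 3u^2v + 9uv^2 - 9uv - 4u - v - 7w + 12 modulo G:
  leading term u^2v: subtract (3uv)·g_1 from 3u^2v + 9uv^2 - 9uv - 4u - v - 7w + 12 → -6uv - 4u - v - 7w + 12
  leading term uv: subtract (-6v)·g_1 from -6uv - 4u - v - 7w + 12 → -4u + 18v^2 - 7v - 7w + 12
  leading term u: subtract (-4)·g_1 from -4u + 18v^2 - 7v - 7w + 12 → 18v^2 + 5v - 7w + 8
  leading term v^2: no divisor's leading term divides it; move 18v^2 to the remainder.
  leading term v: no divisor's leading term divides it; move 5v to the remainder.
  leading term w: no divisor's leading term divides it; move -7w to the remainder.
  leading term 1: no divisor's leading term divides it; move 8 to the remainder.
  normal form = 18v^2 + 5v - 7w + 8.
The normal form is nonzero, so p ∉ I. Since p minus its normal form lies in I, I + (p) = I + (r) where r = 18v^2 + 5v - 7w + 8; decide whether this ideal is the whole ring.
Run Buchberger on G together with r (pairs among the g_i already reduce to 0 since G is a Gröbner basis):
g_1 = u + 3v - 1, LT = u.
g_2 = vw - 5/11v - 5/11w + 5/11, LT = vw.
r = 18v^2 + 5v - 7w + 8, LT = v^2.

S(g_2,r): lcm = v^2w. S = -5/11v^2 - 145/198vw + 5/11v + 7/18w^2 - 4/9w.
  reduce S modulo (g_1, g_2, r):
  remainder 30/121v + 7/18w^2 - 1039/1089w + 1165/2178 ≠ 0; add m_4 = 30/121v + 7/18w^2 - 1039/1089w + 1165/2178 to the basis.

S(g_2,m_4): lcm = vw. S = -5/11v - 847/540w^3 + 1039/270w^2 - 3103/1188w + 5/11.
  reduce S modulo (g_1, g_2, r, m_4):
  remainder -847/540w^3 + 821/180w^2 - 157/36w + 155/108 ≠ 0; add m_5 = -847/540w^3 + 821/180w^2 - 157/36w + 155/108 to the basis.

The other S-polynomials (S(g_1,g_2), S(g_1,r), S(g_1,m_4), S(r,m_4), S(g_1,m_5), S(g_2,m_5), S(r,m_5), S(m_4,m_5)) all reduce to 0 modulo the current basis, so we have a Gröbner basis.
Inter-reduce: drop elements whose leading term is divisible by another's, tail-reduce, and make monic.
Reduced Gröbner basis: {u - 847/180w^2 + 1039/90w - 269/36, v + 847/540w^2 - 1039/270w + 233/108, w^3 - 2463/847w^2 + 2355/847w - 775/847}.
The reduced Gröbner basis of I + (p) is {u - 847/180w^2 + 1039/90w - 269/36, v + 847/540w^2 - 1039/270w + 233/108, w^3 - 2463/847w^2 + 2355/847w - 775/847} ≠ {1}, a proper ideal, so the enlarged system stays consistent: p is independent of I, with normal form 18v^2 + 5v - 7w + 8.

3u^2v + 9uv^2 - 9uv - 4u - v - 7w + 12 is independent of I; its normal form modulo I is 18v^2 + 5v - 7w + 8.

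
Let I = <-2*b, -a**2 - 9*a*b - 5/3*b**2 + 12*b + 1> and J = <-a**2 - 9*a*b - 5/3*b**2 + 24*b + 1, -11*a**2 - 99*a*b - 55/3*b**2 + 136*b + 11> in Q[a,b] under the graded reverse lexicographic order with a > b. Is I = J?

Yes, the ideals are equal.

For a fixed monomial order, each ideal has a unique reduced Gröbner basis; comparing bases decides equality.
Buchberger on the first generating set:
f_1 = -2*b, LT = b.
f_2 = -a**2 - 9*a*b - 5/3*b**2 + 12*b + 1, LT = a**2.

The S-polynomials (S(f_1,f_2)) all reduce to 0 modulo the current basis, so we have a Gröbner basis.
Inter-reduce: drop elements whose leading term is divisible by another's, tail-reduce, and make monic.
Reduced Gröbner basis: {a**2 - 1, b}.

Buchberger on the second generating set:
h_1 = -a**2 - 9*a*b - 5/3*b**2 + 24*b + 1, LT = a**2.
h_2 = -11*a**2 - 99*a*b - 55/3*b**2 + 136*b + 11, LT = a**2.

S(h_1,h_2): lcm = a**2. S = -128/11*b.
  leading term b: no divisor's leading term divides it; move -128/11*b to the remainder.
  remainder -128/11*b ≠ 0; add k_3 = -128/11*b to the basis.

The other S-polynomials (S(h_1,k_3), S(h_2,k_3)) all reduce to 0 modulo the current basis, so we have a Gröbner basis.
Inter-reduce: drop elements whose leading term is divisible by another's, tail-reduce, and make monic.
Reduced Gröbner basis: {a**2 - 1, b}.

These coincide, so the ideals are equal.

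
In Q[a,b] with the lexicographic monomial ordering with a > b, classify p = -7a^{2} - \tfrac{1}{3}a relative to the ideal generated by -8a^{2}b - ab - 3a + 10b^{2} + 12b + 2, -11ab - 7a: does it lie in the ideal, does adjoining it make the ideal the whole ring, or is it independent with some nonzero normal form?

-7a^{2} - \tfrac{1}{3}a is independent of I; its normal form modulo I is -\tfrac{43}{12}a + \tfrac{55}{4}b^{2} + \tfrac{33}{2}b + \tfrac{11}{4}.

First compute the reduced Gröbner basis of I by Buchberger's algorithm.
f_1 = -8a^{2}b - ab - 3a + 10b^{2} + 12b + 2, LT = a^{2}b.
f_2 = -11ab - 7a, LT = ab.

S(f_1,f_2): lcm = a^{2}b. S = -\tfrac{7}{11}a^{2} + \tfrac{1}{8}ab + \tfrac{3}{8}a - \tfrac{5}{4}b^{2} - \tfrac{3}{2}b - \tfrac{1}{4}.
  leading term a^{2}: no divisor's leading term divides it; move -\tfrac{7}{11}a^{2} to the remainder.
  leading term ab: subtract (-\tfrac{1}{88})·f_2 from \tfrac{1}{8}ab + \tfrac{3}{8}a - \tfrac{5}{4}b^{2} - \tfrac{3}{2}b - \tfrac{1}{4} → \tfrac{13}{44}a - \tfrac{5}{4}b^{2} - \tfrac{3}{2}b - \tfrac{1}{4}
  leading term a: no divisor's leading term divides it; move \tfrac{13}{44}a to the remainder.
  leading term b^{2}: no divisor's leading term divides it; move -\tfrac{5}{4}b^{2} to the remainder.
  leading term b: no divisor's leading term divides it; move -\tfrac{3}{2}b to the remainder.
  leading term 1: no divisor's leading term divides it; move -\tfrac{1}{4} to the remainder.
  remainder -\tfrac{7}{11}a^{2} + \tfrac{13}{44}a - \tfrac{5}{4}b^{2} - \tfrac{3}{2}b - \tfrac{1}{4} ≠ 0; add h_3 = -\tfrac{7}{11}a^{2} + \tfrac{13}{44}a - \tfrac{5}{4}b^{2} - \tfrac{3}{2}b - \tfrac{1}{4} to the basis.

S(f_1,h_3): lcm = a^{2}b. S = \tfrac{33}{56}ab + \tfrac{3}{8}a - \tfrac{55}{28}b^{3} - \tfrac{101}{28}b^{2} - \tfrac{53}{28}b - \tfrac{1}{4}.
  leading term ab: subtract (-\tfrac{3}{56})·f_2 from \tfrac{33}{56}ab + \tfrac{3}{8}a - \tfrac{55}{28}b^{3} - \tfrac{101}{28}b^{2} - \tfrac{53}{28}b - \tfrac{1}{4} → -\tfrac{55}{28}b^{3} - \tfrac{101}{28}b^{2} - \tfrac{53}{28}b - \tfrac{1}{4}
  leading term b^{3}: no divisor's leading term divides it; move -\tfrac{55}{28}b^{3} to the remainder.
  leading term b^{2}: no divisor's leading term divides it; move -\tfrac{101}{28}b^{2} to the remainder.
  leading term b: no divisor's leading term divides it; move -\tfrac{53}{28}b to the remainder.
  leading term 1: no divisor's leading term divides it; move -\tfrac{1}{4} to the remainder.
  remainder -\tfrac{55}{28}b^{3} - \tfrac{101}{28}b^{2} - \tfrac{53}{28}b - \tfrac{1}{4} ≠ 0; add h_4 = -\tfrac{55}{28}b^{3} - \tfrac{101}{28}b^{2} - \tfrac{53}{28}b - \tfrac{1}{4} to the basis.

The other S-polynomials (S(f_2,h_3), S(f_1,h_4), S(f_2,h_4), S(h_3,h_4)) all reduce to 0 modulo the current basis, so we have a Gröbner basis.
Inter-reduce: drop elements whose leading term is divisible by another's, tail-reduce, and make monic.
Reduced Gröbner basis: {a^{2} - \tfrac{13}{28}a + \tfrac{55}{28}b^{2} + \tfrac{33}{14}b + \tfrac{11}{28}, ab + \tfrac{7}{11}a, b^{3} + \tfrac{101}{55}b^{2} + \tfrac{53}{55}b + \tfrac{7}{55}}.
Label its elements g_1 = a^{2} - \tfrac{13}{28}a + \tfrac{55}{28}b^{2} + \tfrac{33}{14}b + \tfrac{11}{28}, g_2 = ab + \tfrac{7}{11}a, g_3 = b^{3} + \tfrac{101}{55}b^{2} + \tfrac{53}{55}b + \tfrac{7}{55}.

Reduce p = -7a^{2} - \tfrac{1}{3}a modulo G:
  leading term a^{2}: subtract (-7)·g_1 from -7a^{2} - \tfrac{1}{3}a → -\tfrac{43}{12}a + \tfrac{55}{4}b^{2} + \tfrac{33}{2}b + \tfrac{11}{4}
  leading term a: no divisor's leading term divides it; move -\tfrac{43}{12}a to the remainder.
  leading term b^{2}: no divisor's leading term divides it; move \tfrac{55}{4}b^{2} to the remainder.
  leading term b: no divisor's leading term divides it; move \tfrac{33}{2}b to the remainder.
  leading term 1: no divisor's leading term divides it; move \tfrac{11}{4} to the remainder.
  normal form = -\tfrac{43}{12}a + \tfrac{55}{4}b^{2} + \tfrac{33}{2}b + \tfrac{11}{4}.
The normal form is nonzero, so p ∉ I. Since p minus its normal form lies in I, I + (p) = I + (r) where r = -\tfrac{43}{12}a + \tfrac{55}{4}b^{2} + \tfrac{33}{2}b + \tfrac{11}{4}; decide whether this ideal is the whole ring.
Run Buchberger on G together with r (pairs among the g_i already reduce to 0 since G is a Gröbner basis):
g_1 = a^{2} - \tfrac{13}{28}a + \tfrac{55}{28}b^{2} + \tfrac{33}{14}b + \tfrac{11}{28}, LT = a^{2}.
g_2 = ab + \tfrac{7}{11}a, LT = ab.
g_3 = b^{3} + \tfrac{101}{55}b^{2} + \tfrac{53}{55}b + \tfrac{7}{55}, LT = b^{3}.
r = -\tfrac{43}{12}a + \tfrac{55}{4}b^{2} + \tfrac{33}{2}b + \tfrac{11}{4}, LT = a.

S(g_1,r): lcm = a^{2}. S = \tfrac{165}{43}ab^{2} + \tfrac{198}{43}ab + \tfrac{365}{1204}a + \tfrac{55}{28}b^{2} + \tfrac{33}{14}b + \tfrac{11}{28}.
  leading term ab^{2}: subtract (\tfrac{165}{43}b)·g_2 from \tfrac{165}{43}ab^{2} + \tfrac{198}{43}ab + \tfrac{365}{1204}a + \tfrac{55}{28}b^{2} + \tfrac{33}{14}b + \tfrac{11}{28} → \tfrac{93}{43}ab + \tfrac{365}{1204}a + \tfrac{55}{28}b^{2} + \tfrac{33}{14}b + \tfrac{11}{28}
  leading term ab: subtract (\tfrac{93}{43})·g_2 from \tfrac{93}{43}ab + \tfrac{365}{1204}a + \tfrac{55}{28}b^{2} + \tfrac{33}{14}b + \tfrac{11}{28} → -\tfrac{14213}{13244}a + \tfrac{55}{28}b^{2} + \tfrac{33}{14}b + \tfrac{11}{28}
  leading term a: subtract (\tfrac{42639}{142373})·r from -\tfrac{14213}{13244}a + \tfrac{55}{28}b^{2} + \tfrac{33}{14}b + \tfrac{11}{28} → -\tfrac{27875}{12943}b^{2} - \tfrac{33450}{12943}b - \tfrac{5575}{12943}
  leading term b^{2}: no divisor's leading term divides it; move -\tfrac{27875}{12943}b^{2} to the remainder.
  leading term b: no divisor's leading term divides it; move -\tfrac{33450}{12943}b to the remainder.
  leading term 1: no divisor's leading term divides it; move -\tfrac{5575}{12943} to the remainder.
  remainder -\tfrac{27875}{12943}b^{2} - \tfrac{33450}{12943}b - \tfrac{5575}{12943} ≠ 0; add m_5 = -\tfrac{27875}{12943}b^{2} - \tfrac{33450}{12943}b - \tfrac{5575}{12943} to the basis.

The other S-polynomials (S(g_1,g_2), S(g_1,g_3), S(g_2,g_3), S(g_2,r), S(g_3,r), S(g_1,m_5), S(g_2,m_5), S(g_3,m_5), S(r,m_5)) all reduce to 0 modulo the current basis, so we have a Gröbner basis.
Inter-reduce: drop elements whose leading term is divisible by another's, tail-reduce, and make monic.
Reduced Gröbner basis: {a, b^{2} + \tfrac{6}{5}b + \tfrac{1}{5}}.
The reduced Gröbner basis of I + (p) is {a, b^{2} + \tfrac{6}{5}b + \tfrac{1}{5}} ≠ {1}, a proper ideal, so the enlarged system stays consistent: p is independent of I, with normal form -\tfrac{43}{12}a + \tfrac{55}{4}b^{2} + \tfrac{33}{2}b + \tfrac{11}{4}.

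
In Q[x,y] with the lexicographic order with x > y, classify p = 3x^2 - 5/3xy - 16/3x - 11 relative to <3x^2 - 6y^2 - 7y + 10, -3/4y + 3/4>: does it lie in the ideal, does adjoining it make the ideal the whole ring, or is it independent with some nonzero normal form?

First compute the reduced Gröbner basis of I by Buchberger's algorithm.
f_1 = 3x^2 - 6y^2 - 7y + 10, LT = x^2.
f_2 = -3/4y + 3/4, LT = y.

The S-polynomials (S(f_1,f_2)) all reduce to 0 modulo the current basis, so we have a Gröbner basis.
Inter-reduce: drop elements whose leading term is divisible by another's, tail-reduce, and make monic.
Reduced Gröbner basis: {x^2 - 1, y - 1}.
Label its elements g_1 = x^2 - 1, g_2 = y - 1.

Reduce p = 3x^2 - 5/3xy - 16/3x - 11 modulo G:
  leading term x^2: subtract (3)·g_1 from 3x^2 - 5/3xy - 16/3x - 11 → -5/3xy - 16/3x - 8
  leading term xy: subtract (-5/3x)·g_2 from -5/3xy - 16/3x - 8 → -7x - 8
  leading term x: no divisor's leading term divides it; move -7x to the remainder.
  leading term 1: no divisor's leading term divides it; move -8 to the remainder.
  normal form = -7x - 8.
The normal form is nonzero, so p ∉ I. Since p minus its normal form lies in I, I + (p) = I + (r) where r = -7x - 8; decide whether this ideal is the whole ring.
Run Buchberger on G together with r (pairs among the g_i already reduce to 0 since G is a Gröbner basis):
g_1 = x^2 - 1, LT = x^2.
g_2 = y - 1, LT = y.
r = -7x - 8, LT = x.

S(g_1,r): lcm = x^2. S = -8/7x - 1.
  reduce S modulo (g_1, g_2, r):
  remainder 15/49 ≠ 0; add m_4 = 15/49 to the basis.

The other S-polynomials (S(g_1,g_2), S(g_2,r), S(g_1,m_4), S(g_2,m_4), S(r,m_4)) all reduce to 0 modulo the current basis, so we have a Gröbner basis.
Inter-reduce: drop elements whose leading term is divisible by another's, tail-reduce, and make monic.
Reduced Gröbner basis: {1}.
The reduced Gröbner basis of I + (p) is {1}: the ideal is the whole ring, so the enlarged system has no common solution — adjoining p is inconsistent.

The remainder on division by a Gröbner basis is unique — it is the normal form.

Adjoining 3x^2 - 5/3xy - 16/3x - 11 makes the ideal the whole ring: the system is inconsistent.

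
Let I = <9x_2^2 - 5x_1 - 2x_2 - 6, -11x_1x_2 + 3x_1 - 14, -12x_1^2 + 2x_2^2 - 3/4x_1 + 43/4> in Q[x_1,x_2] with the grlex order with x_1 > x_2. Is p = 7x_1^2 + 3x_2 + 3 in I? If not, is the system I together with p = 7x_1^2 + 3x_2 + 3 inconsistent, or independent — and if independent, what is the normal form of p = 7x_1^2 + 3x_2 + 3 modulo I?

First compute the reduced Gröbner basis of I by Buchberger's algorithm.
f_1 = 9x_2^2 - 5x_1 - 2x_2 - 6, LT = x_2^2.
f_2 = -11x_1x_2 + 3x_1 - 14, LT = x_1x_2.
f_3 = -12x_1^2 + 2x_2^2 - 3/4x_1 + 43/4, LT = x_1^2.

S(f_1,f_2): lcm = x_1x_2^2. S = -5/9x_1^2 + 5/99x_1x_2 - 2/3x_1 - 14/11x_2.
  reduce S modulo (f_1, f_2, f_3):
  remainder -315017/470448x_1 - 3457/2673x_2 - 97805/156816 ≠ 0; add h_4 = -315017/470448x_1 - 3457/2673x_2 - 97805/156816 to the basis.

S(f_2,f_3): lcm = x_1^2x_2. S = 1/6x_2^3 - 3/11x_1^2 - 1/16x_1x_2 + 14/11x_1 + 43/48x_2.
  reduce S modulo (f_1, f_2, f_3, h_4):
  remainder -248303519/166328976x_2 - 248303519/166328976 ≠ 0; add h_5 = -248303519/166328976x_2 - 248303519/166328976 to the basis.

The other S-polynomials (S(f_1,f_3), S(f_1,h_4), S(f_2,h_4), S(f_3,h_4), S(f_1,h_5), S(f_2,h_5), S(f_3,h_5), S(h_4,h_5)) all reduce to 0 modulo the current basis, so we have a Gröbner basis.
Inter-reduce: drop elements whose leading term is divisible by another's, tail-reduce, and make monic.
Reduced Gröbner basis: {x_1 - 1, x_2 + 1}.
Label its elements g_1 = x_1 - 1, g_2 = x_2 + 1.

Reduce p = 7x_1^2 + 3x_2 + 3 modulo G:
  leading term x_1^2: subtract (7x_1)·g_1 from 7x_1^2 + 3x_2 + 3 → 7x_1 + 3x_2 + 3
  leading term x_1: subtract (7)·g_1 from 7x_1 + 3x_2 + 3 → 3x_2 + 10
  leading term x_2: subtract (3)·g_2 from 3x_2 + 10 → 7
  leading term 1: no divisor's leading term divides it; move 7 to the remainder.
  normal form = 7.
The normal form is nonzero, so p ∉ I. Since p minus its normal form lies in I, I + (p) = I + (r) where r = 7; decide whether this ideal is the whole ring.
Here r = 7 is a nonzero constant, hence a unit: 1 ∈ I + (p), the Gröbner basis of I + (p) is {1}, and the enlarged system has no common solution — adjoining p is inconsistent.

The remainder on division by a Gröbner basis is unique — it is the normal form.

Adjoining 7x_1^2 + 3x_2 + 3 makes the ideal the whole ring: the system is inconsistent.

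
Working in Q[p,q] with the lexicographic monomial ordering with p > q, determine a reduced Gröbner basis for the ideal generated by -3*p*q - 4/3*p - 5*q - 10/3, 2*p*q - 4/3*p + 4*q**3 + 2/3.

The reduced Gröbner basis is the canonical form of the ideal for this ordering.

f_1 = -3*p*q - 4/3*p - 5*q - 10/3, LT = p*q.
f_2 = 2*p*q - 4/3*p + 4*q**3 + 2/3, LT = p*q.

S(f_1,f_2): lcm = p*q. S = 10/9*p - 2*q**3 + 5/3*q + 7/9.
  reduce S modulo (f_1, f_2):
  remainder 10/9*p - 2*q**3 + 5/3*q + 7/9 ≠ 0; add g_3 = 10/9*p - 2*q**3 + 5/3*q + 7/9 to the basis.

S(f_1,g_3): lcm = p*q. S = 4/9*p + 9/5*q**4 - 3/2*q**2 + 29/30*q + 10/9.
  reduce S modulo (f_1, f_2, g_3):
  remainder 9/5*q**4 + 4/5*q**3 - 3/2*q**2 + 3/10*q + 4/5 ≠ 0; add g_4 = 9/5*q**4 + 4/5*q**3 - 3/2*q**2 + 3/10*q + 4/5 to the basis.

The other S-polynomials (S(f_2,g_3), S(f_1,g_4), S(f_2,g_4), S(g_3,g_4)) all reduce to 0 modulo the current basis, so we have a Gröbner basis.
Inter-reduce: drop elements whose leading term is divisible by another's, tail-reduce, and make monic.

G = {p - 9/5*q**3 + 3/2*q + 7/10, q**4 + 4/9*q**3 - 5/6*q**2 + 1/6*q + 4/9}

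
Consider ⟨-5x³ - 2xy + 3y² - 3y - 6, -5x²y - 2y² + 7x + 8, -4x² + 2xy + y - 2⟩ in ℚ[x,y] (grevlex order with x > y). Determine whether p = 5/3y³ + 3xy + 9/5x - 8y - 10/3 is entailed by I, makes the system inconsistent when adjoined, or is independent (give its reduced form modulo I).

Adjoining 5/3y³ + 3xy + 9/5x - 8y - 10/3 makes the ideal the whole ring: the system is inconsistent.

First compute the reduced Gröbner basis of I by Buchberger's algorithm.
f_1 = -5x³ - 2xy + 3y² - 3y - 6, LT = x³.
f_2 = -5x²y - 2y² + 7x + 8, LT = x²y.
f_3 = -4x² + 2xy + y - 2, LT = x².

S(f_1,f_2): lcm = x³y. S = -⅗y³ + 7/5x² + ⅗y² + 8/5x + 6/5y.
  reduce S modulo (f_1, f_2, f_3):
  remainder -⅗y³ + 7/10xy + ⅗y² + 8/5x + 31/20y - 7/10 ≠ 0; add h_4 = -⅗y³ + 7/10xy + ⅗y² + 8/5x + 31/20y - 7/10 to the basis.

S(f_1,f_3): lcm = x³. S = ½x²y + 13/20xy - ⅗y² - ½x + ⅗y + 6/5.
  reduce S modulo (f_1, f_2, f_3, h_4):
  remainder 13/20xy - ⅘y² + ⅕x + ⅗y + 2 ≠ 0; add h_5 = 13/20xy - ⅘y² + ⅕x + ⅗y + 2 to the basis.

S(f_2,f_3): lcm = x²y. S = ½xy² + 13/20y² - 7/5x - ½y - 8/5.
  reduce S modulo (f_1, f_2, f_3, h_4, h_5):
  remainder 15191/10140y² + 57/845x - 983/1014y - 10276/2535 ≠ 0; add h_6 = 15191/10140y² + 57/845x - 983/1014y - 10276/2535 to the basis.

S(f_2,h_4): lcm = x²y³. S = 7/6x³y + x²y² + ⅖y⁴ + 8/3x³ + 31/12x²y - 7/5xy² - 7/6x² - 8/5y².
  reduce S modulo (f_1, f_2, f_3, h_4, h_5, h_6):
  remainder 4907/5524x - 64561/82860y + 64561/41430 ≠ 0; add h_7 = 4907/5524x - 64561/82860y + 64561/41430 to the basis.

S(f_1,h_5): lcm = x³y. S = 16/13x²y² - 4/13x³ - 12/13x²y + ⅖xy² - ⅗y³ - 40/13x² + ⅗y² + 6/5y.
  reduce S modulo (f_1, f_2, f_3, h_4, h_5, h_6, h_7):
  remainder -26221841/10024300y + 26221841/5012150 ≠ 0; add h_8 = -26221841/10024300y + 26221841/5012150 to the basis.

The other S-polynomials (S(f_1,h_4), S(f_3,h_4), S(f_2,h_5), S(f_3,h_5), S(h_4,h_5), S(f_1,h_6), S(f_2,h_6), S(f_3,h_6), S(h_4,h_6), S(h_5,h_6), S(f_1,h_7), S(f_2,h_7), S(f_3,h_7), S(h_4,h_7), S(h_5,h_7), S(h_6,h_7), S(f_1,h_8), S(f_2,h_8), S(f_3,h_8), S(h_4,h_8), S(h_5,h_8), S(h_6,h_8), S(h_7,h_8)) all reduce to 0 modulo the current basis, so we have a Gröbner basis.
Inter-reduce: drop elements whose leading term is divisible by another's, tail-reduce, and make monic.
Reduced Gröbner basis: {x, y - 2}.
Label its elements g_1 = x, g_2 = y - 2.

Reduce p = 5/3y³ + 3xy + 9/5x - 8y - 10/3 modulo G:
  leading term y³: subtract (5/3y²)·g_2 from 5/3y³ + 3xy + 9/5x - 8y - 10/3 → 3xy + 10/3y² + 9/5x - 8y - 10/3
  leading term xy: subtract (3y)·g_1 from 3xy + 10/3y² + 9/5x - 8y - 10/3 → 10/3y² + 9/5x - 8y - 10/3
  leading term y²: subtract (10/3y)·g_2 from 10/3y² + 9/5x - 8y - 10/3 → 9/5x - 4/3y - 10/3
  leading term x: subtract (9/5)·g_1 from 9/5x - 4/3y - 10/3 → -4/3y - 10/3
  leading term y: subtract (-4/3)·g_2 from -4/3y - 10/3 → -6
  leading term 1: no divisor's leading term divides it; move -6 to the remainder.
  normal form = -6.
The normal form is nonzero, so p ∉ I. Since p minus its normal form lies in I, I + (p) = I + (r) where r = -6; decide whether this ideal is the whole ring.
Here r = -6 is a nonzero constant, hence a unit: 1 ∈ I + (p), the Gröbner basis of I + (p) is {1}, and the enlarged system has no common solution — adjoining p is inconsistent.

Ideal membership is decidable via reduction modulo a Gröbner basis.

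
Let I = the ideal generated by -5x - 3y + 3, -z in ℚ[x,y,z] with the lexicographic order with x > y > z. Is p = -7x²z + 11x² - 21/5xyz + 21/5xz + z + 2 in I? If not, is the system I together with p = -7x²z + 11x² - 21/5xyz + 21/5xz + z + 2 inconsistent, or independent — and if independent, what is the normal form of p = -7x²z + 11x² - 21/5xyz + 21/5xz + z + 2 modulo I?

First compute the reduced Gröbner basis of I by Buchberger's algorithm.
f_1 = -5x - 3y + 3, LT = x.
f_2 = -z, LT = z.

The S-polynomials (S(f_1,f_2)) all reduce to 0 modulo the current basis, so we have a Gröbner basis.
Inter-reduce: drop elements whose leading term is divisible by another's, tail-reduce, and make monic.
Reduced Gröbner basis: {x + ⅗y - ⅗, z}.
Label its elements g_1 = x + ⅗y - ⅗, g_2 = z.

Reduce p = -7x²z + 11x² - 21/5xyz + 21/5xz + z + 2 modulo G:
  leading term x²z: subtract (-7xz)·g_1 from -7x²z + 11x² - 21/5xyz + 21/5xz + z + 2 → 11x² + z + 2
  leading term x²: subtract (11x)·g_1 from 11x² + z + 2 → -33/5xy + 33/5x + z + 2
  leading term xy: subtract (-33/5y)·g_1 from -33/5xy + 33/5x + z + 2 → 33/5x + 99/25y² - 99/25y + z + 2
  leading term x: subtract (33/5)·g_1 from 33/5x + 99/25y² - 99/25y + z + 2 → 99/25y² - 198/25y + z + 149/25
  leading term y²: no divisor's leading term divides it; move 99/25y² to the remainder.
  leading term y: no divisor's leading term divides it; move -198/25y to the remainder.
  leading term z: subtract (1)·g_2 from z + 149/25 → 149/25
  leading term 1: no divisor's leading term divides it; move 149/25 to the remainder.
  normal form = 99/25y² - 198/25y + 149/25.
The normal form is nonzero, so p ∉ I. Since p minus its normal form lies in I, I + (p) = I + (r) where r = 99/25y² - 198/25y + 149/25; decide whether this ideal is the whole ring.
Run Buchberger on G together with r (pairs among the g_i already reduce to 0 since G is a Gröbner basis):
g_1 = x + ⅗y - ⅗, LT = x.
g_2 = z, LT = z.
r = 99/25y² - 198/25y + 149/25, LT = y².

The S-polynomials (S(g_1,g_2), S(g_1,r), S(g_2,r)) all reduce to 0 modulo the current basis, so we have a Gröbner basis.
Inter-reduce: drop elements whose leading term is divisible by another's, tail-reduce, and make monic.
Reduced Gröbner basis: {x + ⅗y - ⅗, y² - 2y + 149/99, z}.
The reduced Gröbner basis of I + (p) is {x + ⅗y - ⅗, y² - 2y + 149/99, z} ≠ {1}, a proper ideal, so the enlarged system stays consistent: p is independent of I, with normal form 99/25y² - 198/25y + 149/25.

-7x²z + 11x² - 21/5xyz + 21/5xz + z + 2 is independent of I; its normal form modulo I is 99/25y² - 198/25y + 149/25.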